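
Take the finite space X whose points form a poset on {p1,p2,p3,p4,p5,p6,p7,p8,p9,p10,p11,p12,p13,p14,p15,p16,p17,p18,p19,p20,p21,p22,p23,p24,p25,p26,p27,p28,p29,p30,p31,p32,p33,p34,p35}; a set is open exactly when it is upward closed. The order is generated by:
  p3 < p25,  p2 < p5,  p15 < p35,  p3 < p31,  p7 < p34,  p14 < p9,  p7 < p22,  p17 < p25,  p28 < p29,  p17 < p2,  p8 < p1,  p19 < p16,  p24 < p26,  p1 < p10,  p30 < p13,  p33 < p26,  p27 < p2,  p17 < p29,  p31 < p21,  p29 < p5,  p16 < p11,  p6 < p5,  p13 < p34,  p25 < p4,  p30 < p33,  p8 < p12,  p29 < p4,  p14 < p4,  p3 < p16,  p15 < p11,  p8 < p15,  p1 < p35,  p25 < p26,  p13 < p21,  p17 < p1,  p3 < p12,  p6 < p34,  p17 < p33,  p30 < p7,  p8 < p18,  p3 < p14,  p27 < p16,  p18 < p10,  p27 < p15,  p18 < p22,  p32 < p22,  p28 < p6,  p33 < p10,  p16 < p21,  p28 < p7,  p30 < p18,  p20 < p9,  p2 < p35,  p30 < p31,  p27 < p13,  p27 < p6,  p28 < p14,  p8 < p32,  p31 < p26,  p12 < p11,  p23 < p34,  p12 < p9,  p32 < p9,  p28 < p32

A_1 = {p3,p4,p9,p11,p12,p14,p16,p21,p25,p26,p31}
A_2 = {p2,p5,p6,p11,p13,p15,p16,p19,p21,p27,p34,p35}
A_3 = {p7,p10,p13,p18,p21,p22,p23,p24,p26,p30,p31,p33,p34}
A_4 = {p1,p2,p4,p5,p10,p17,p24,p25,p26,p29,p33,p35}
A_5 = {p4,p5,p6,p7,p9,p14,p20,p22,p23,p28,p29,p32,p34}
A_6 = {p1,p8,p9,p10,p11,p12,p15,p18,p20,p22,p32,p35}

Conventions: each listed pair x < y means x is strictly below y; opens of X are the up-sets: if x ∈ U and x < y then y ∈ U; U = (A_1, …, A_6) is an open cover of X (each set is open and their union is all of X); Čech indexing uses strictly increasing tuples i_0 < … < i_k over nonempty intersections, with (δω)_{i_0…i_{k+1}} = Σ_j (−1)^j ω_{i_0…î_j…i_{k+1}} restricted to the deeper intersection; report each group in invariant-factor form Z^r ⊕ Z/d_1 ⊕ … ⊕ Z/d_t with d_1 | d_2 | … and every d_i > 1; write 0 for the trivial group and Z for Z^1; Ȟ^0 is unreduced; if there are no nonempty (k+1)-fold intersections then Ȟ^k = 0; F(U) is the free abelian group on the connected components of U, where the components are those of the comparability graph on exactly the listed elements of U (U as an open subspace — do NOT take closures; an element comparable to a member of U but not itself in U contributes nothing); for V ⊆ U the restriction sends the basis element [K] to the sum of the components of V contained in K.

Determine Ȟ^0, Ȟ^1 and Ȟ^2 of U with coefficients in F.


Ȟ^0(U;F) ≅ Z, Ȟ^1(U;F) ≅ 0, Ȟ^2(U;F) ≅ Z/2

cover nerve:
  A12={p11,p16,p21} A13={p21,p26,p31} A14={p4,p25,p26} A15={p4,p9,p14} A16={p9,p11,p12} A23={p13,p21,p34} A24={p2,p5,p35} A25={p5,p6,p34} A26={p11,p15,p35} A34={p10,p24,p26,p33} A35={p7,p22,p23,p34} A36={p10,p18,p22} A45={p4,p5,p29} A46={p1,p10,p35} A56={p9,p20,p22,p32}
  A123={p21} A126={p11} A134={p26} A145={p4} A156={p9} A235={p34} A245={p5} A246={p35} A346={p10} A356={p22}
components per intersection:
  A1: {p3,p4,p9,p11,p12,p14,p16,p21,p25,p26,p31}
  A2: {p2,p5,p6,p11,p13,p15,p16,p19,p21,p27,p34,p35}
  A3: {p7,p10,p13,p18,p21,p22,p23,p24,p26,p30,p31,p33,p34}
  A4: {p1,p2,p4,p5,p10,p17,p24,p25,p26,p29,p33,p35}
  A5: {p4,p5,p6,p7,p9,p14,p20,p22,p23,p28,p29,p32,p34}
  A6: {p1,p8,p9,p10,p11,p12,p15,p18,p20,p22,p32,p35}
  A12: {p11,p16,p21}
  A13: {p21,p26,p31}
  A14: {p4,p25,p26}
  A15: {p4,p9,p14}
  A16: {p9,p11,p12}
  A23: {p13,p21,p34}
  A24: {p2,p5,p35}
  A25: {p5,p6,p34}
  A26: {p11,p15,p35}
  A34: {p10,p24,p26,p33}
  A35: {p7,p22,p23,p34}
  A36: {p10,p18,p22}
  A45: {p4,p5,p29}
  A46: {p1,p10,p35}
  A56: {p9,p20,p22,p32}
  A123: {p21}
  A126: {p11}
  A134: {p26}
  A145: {p4}
  A156: {p9}
  A235: {p34}
  A245: {p5}
  A246: {p35}
  A346: {p10}
  A356: {p22}
C dims 6,15,10; δ0: rk 5, SNF 1^5; δ1: rk 10, SNF 1^9·2
Ȟ^0: (6−5)−0=1 ⇒ Z
Ȟ^1: (15−10)−5=0 ⇒ 0
Ȟ^2: (10−0)−10=0 plus torsion [2] ⇒ Z/2


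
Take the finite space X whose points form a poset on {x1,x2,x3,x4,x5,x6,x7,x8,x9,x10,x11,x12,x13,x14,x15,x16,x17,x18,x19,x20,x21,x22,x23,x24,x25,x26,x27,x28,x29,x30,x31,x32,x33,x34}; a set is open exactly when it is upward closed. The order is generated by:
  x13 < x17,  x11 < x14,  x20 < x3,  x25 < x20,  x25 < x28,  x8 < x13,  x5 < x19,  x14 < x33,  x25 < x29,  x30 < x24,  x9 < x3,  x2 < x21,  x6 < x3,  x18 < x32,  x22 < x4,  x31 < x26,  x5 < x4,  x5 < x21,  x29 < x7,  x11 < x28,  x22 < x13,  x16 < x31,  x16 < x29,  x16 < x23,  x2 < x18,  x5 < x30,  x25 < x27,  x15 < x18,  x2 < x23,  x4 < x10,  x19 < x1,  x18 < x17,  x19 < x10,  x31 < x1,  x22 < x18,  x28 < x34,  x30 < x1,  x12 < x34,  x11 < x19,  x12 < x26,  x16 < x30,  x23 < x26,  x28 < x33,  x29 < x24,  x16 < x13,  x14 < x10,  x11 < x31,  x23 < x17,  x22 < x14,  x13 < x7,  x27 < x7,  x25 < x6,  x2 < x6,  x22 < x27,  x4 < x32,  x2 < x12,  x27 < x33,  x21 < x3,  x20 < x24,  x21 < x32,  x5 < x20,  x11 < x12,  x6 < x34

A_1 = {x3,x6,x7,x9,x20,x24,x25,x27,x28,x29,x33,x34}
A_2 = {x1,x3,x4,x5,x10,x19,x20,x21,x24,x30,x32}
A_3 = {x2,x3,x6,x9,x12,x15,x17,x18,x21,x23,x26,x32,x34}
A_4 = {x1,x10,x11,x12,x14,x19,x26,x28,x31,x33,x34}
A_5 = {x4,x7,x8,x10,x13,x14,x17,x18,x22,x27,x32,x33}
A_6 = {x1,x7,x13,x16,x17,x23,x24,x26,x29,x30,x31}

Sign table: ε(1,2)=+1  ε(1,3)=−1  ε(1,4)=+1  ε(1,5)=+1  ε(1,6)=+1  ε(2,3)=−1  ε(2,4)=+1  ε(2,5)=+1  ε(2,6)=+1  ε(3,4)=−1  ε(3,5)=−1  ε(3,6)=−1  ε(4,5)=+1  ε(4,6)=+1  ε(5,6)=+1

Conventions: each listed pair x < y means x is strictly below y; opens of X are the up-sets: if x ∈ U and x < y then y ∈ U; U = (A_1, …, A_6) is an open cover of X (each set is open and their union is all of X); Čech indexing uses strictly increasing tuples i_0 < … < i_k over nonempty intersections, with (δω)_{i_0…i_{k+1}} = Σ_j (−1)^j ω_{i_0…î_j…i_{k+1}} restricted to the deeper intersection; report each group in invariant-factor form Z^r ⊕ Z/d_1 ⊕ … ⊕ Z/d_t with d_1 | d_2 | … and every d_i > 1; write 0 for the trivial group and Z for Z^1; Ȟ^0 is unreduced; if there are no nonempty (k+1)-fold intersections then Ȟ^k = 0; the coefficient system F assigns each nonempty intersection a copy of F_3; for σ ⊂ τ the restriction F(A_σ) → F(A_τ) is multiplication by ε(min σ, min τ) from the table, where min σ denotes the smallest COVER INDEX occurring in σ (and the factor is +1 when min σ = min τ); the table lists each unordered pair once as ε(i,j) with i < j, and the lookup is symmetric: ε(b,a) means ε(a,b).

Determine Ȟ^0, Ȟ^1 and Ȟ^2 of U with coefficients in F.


Ȟ^0 ≅ Z/3, Ȟ^1 ≅ 0, Ȟ^2 ≅ 0

nonempty intersections:
  A12={x3,x20,x24} A13={x3,x6,x9,x34} A14={x28,x33,x34} A15={x7,x27,x33} A16={x7,x24,x29} A23={x3,x21,x32} A24={x1,x10,x19} A25={x4,x10,x32} A26={x1,x24,x30} A34={x12,x26,x34} A35={x17,x18,x32} A36={x17,x23,x26} A45={x10,x14,x33} A46={x1,x26,x31} A56={x7,x13,x17}
  A123={x3} A126={x24} A134={x34} A145={x33} A156={x7} A235={x32} A245={x10} A246={x1} A346={x26} A356={x17}
C dims 6,15,10; δ0: rk_F3 5; δ1: rk_F3 10
Ȟ^0: (6−5)−0=1 ⇒ Z/3
Ȟ^1: (15−10)−5=0 ⇒ 0
Ȟ^2: (10−0)−10=0 ⇒ 0


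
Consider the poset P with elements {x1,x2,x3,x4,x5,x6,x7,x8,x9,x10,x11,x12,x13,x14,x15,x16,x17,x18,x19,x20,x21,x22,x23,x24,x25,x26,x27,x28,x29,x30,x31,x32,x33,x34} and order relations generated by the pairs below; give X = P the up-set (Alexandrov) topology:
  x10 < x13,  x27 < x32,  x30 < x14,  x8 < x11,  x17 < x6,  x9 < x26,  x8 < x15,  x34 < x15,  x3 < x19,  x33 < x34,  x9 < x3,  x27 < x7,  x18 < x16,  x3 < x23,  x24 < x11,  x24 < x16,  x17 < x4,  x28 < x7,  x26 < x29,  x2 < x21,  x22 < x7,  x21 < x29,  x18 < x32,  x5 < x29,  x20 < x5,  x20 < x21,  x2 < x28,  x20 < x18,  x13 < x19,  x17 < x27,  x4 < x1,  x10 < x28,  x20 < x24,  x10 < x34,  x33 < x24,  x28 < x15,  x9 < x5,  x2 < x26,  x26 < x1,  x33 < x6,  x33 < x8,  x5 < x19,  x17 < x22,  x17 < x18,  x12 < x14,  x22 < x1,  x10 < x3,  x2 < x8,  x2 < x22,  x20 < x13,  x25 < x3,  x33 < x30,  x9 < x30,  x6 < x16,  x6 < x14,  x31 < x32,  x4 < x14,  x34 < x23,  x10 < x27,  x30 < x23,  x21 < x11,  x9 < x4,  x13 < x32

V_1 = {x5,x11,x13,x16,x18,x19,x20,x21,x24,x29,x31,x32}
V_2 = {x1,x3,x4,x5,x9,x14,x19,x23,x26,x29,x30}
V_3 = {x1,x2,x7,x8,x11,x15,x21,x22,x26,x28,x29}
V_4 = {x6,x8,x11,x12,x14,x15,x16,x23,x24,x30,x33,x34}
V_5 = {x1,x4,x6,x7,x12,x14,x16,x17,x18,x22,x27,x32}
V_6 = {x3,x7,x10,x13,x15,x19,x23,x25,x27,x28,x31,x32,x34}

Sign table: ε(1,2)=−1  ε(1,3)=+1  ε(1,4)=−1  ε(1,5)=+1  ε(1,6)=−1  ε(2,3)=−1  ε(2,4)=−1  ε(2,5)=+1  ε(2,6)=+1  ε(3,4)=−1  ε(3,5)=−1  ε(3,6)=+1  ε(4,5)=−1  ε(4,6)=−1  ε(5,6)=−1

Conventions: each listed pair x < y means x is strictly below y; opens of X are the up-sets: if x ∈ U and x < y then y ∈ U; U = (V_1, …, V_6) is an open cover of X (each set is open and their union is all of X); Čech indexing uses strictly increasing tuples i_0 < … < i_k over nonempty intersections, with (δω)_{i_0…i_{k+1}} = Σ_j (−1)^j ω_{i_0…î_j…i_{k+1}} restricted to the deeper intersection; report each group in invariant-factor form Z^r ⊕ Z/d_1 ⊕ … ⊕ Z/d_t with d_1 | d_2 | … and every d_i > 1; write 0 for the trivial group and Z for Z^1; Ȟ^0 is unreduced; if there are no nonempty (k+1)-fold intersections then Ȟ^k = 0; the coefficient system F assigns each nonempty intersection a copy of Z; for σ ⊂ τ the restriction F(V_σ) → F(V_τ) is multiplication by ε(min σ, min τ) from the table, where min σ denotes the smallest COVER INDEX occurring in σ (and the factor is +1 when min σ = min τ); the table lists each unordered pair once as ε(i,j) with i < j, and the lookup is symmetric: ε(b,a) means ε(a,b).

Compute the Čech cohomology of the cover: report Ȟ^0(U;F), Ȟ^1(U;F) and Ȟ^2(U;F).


intersection data:
  V12={x5,x19,x29} V13={x11,x21,x29} V14={x11,x16,x24} V15={x16,x18,x32} V16={x13,x19,x31,x32} V23={x1,x26,x29} V24={x14,x23,x30} V25={x1,x4,x14} V26={x3,x19,x23} V34={x8,x11,x15} V35={x1,x7,x22} V36={x7,x15,x28} V45={x6,x12,x14,x16} V46={x15,x23,x34} V56={x7,x27,x32}
  V123={x29} V126={x19} V134={x11} V145={x16} V156={x32} V235={x1} V245={x14} V246={x23} V346={x15} V356={x7}
C dims 6,15,10; δ0: rk 6, SNF 1^5·2; δ1: rk 9, SNF 1^9
Ȟ^0 = (6 − 6) − 0 = 0, so Ȟ^0 ≅ 0
Ȟ^1 = (15 − 9) − 6 = 0 plus torsion [2], so Ȟ^1 ≅ Z/2
Ȟ^2 = (10 − 0) − 9 = 1, so Ȟ^2 ≅ Z

Ȟ^0(U;F) ≅ 0, Ȟ^1(U;F) ≅ Z/2, Ȟ^2(U;F) ≅ Z


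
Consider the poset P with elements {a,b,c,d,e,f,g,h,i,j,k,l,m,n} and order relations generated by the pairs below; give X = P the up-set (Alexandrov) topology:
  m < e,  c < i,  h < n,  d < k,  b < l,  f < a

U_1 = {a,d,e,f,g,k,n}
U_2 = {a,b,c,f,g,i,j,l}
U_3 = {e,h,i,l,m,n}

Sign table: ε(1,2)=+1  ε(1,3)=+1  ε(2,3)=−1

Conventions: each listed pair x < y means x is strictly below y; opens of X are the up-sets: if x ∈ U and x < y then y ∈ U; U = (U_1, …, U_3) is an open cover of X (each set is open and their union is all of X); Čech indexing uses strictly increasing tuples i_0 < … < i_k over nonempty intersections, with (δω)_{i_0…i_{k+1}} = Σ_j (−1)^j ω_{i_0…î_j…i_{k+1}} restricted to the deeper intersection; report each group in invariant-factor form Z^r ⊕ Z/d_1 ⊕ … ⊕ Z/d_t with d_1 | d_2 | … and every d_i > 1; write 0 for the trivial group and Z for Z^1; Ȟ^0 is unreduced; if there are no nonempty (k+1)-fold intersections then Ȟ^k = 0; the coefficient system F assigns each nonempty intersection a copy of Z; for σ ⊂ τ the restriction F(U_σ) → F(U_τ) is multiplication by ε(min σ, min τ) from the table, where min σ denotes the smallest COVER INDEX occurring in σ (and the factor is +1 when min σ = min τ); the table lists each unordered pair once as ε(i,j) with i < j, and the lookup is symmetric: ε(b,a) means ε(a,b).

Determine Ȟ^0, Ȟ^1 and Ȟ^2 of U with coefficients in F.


Ȟ^0 ≅ 0,  Ȟ^1 ≅ Z/2,  Ȟ^2 ≅ 0

nerve of the cover:
  U12={a,f,g} U13={e,n} U23={i,l}
C dims 3,3; δ0: rk 3, SNF 1^2·2
Ȟ^0 = (3 − 3) − 0 = 0, so Ȟ^0 ≅ 0
Ȟ^1 = (3 − 0) − 3 = 0 plus torsion [2], so Ȟ^1 ≅ Z/2
Ȟ^2 = (0 − 0) − 0 = 0, so Ȟ^2 ≅ 0


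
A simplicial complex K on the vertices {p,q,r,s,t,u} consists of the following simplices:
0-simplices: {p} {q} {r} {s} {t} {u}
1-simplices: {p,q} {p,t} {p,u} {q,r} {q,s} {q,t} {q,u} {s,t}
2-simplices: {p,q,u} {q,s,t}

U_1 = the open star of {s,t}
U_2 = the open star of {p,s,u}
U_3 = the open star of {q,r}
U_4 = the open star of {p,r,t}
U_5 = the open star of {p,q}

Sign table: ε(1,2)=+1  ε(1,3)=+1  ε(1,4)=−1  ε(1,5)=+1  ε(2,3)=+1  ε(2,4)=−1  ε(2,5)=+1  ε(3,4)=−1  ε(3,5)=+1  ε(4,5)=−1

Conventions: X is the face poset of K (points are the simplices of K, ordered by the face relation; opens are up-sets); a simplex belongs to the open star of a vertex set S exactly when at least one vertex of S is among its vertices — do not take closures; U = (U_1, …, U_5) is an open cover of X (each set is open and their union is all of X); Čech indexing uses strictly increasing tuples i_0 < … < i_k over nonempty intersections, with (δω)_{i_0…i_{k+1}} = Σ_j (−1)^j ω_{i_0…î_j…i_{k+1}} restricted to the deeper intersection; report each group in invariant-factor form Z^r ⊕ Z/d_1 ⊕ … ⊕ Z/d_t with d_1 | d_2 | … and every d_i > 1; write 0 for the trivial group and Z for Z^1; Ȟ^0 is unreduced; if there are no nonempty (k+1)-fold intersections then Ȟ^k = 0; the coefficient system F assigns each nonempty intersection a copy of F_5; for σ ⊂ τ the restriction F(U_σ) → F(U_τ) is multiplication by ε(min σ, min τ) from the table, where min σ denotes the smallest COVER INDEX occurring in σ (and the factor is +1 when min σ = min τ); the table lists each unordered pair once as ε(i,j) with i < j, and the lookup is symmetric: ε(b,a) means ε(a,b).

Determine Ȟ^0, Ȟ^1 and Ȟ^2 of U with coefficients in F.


nerve simplices:
  U1={{s},{t},{p,t},{q,s},{q,t},{s,t},{q,s,t}} U2={{p},{s},{u},{p,q},{p,t},{p,u},{q,s},{q,u},{s,t},{p,q,u},{q,s,t}} U3={{q},{r},{p,q},{q,r},{q,s},{q,t},{q,u},{p,q,u},{q,s,t}} U4={{p},{r},{t},{p,q},{p,t},{p,u},{q,r},{q,t},{s,t},{p,q,u},{q,s,t}} U5={{p},{q},{p,q},{p,t},{p,u},{q,r},{q,s},{q,t},{q,u},{p,q,u},{q,s,t}}
  U12={{s},{p,t},{q,s},{s,t},{q,s,t}} U13={{q,s},{q,t},{q,s,t}} U14={{t},{p,t},{q,t},{s,t},{q,s,t}} U15={{p,t},{q,s},{q,t},{q,s,t}} U23={{p,q},{q,s},{q,u},{p,q,u},{q,s,t}} U24={{p},{p,q},{p,t},{p,u},{s,t},{p,q,u},{q,s,t}} U25={{p},{p,q},{p,t},{p,u},{q,s},{q,u},{p,q,u},{q,s,t}} U34={{r},{p,q},{q,r},{q,t},{p,q,u},{q,s,t}} U35={{q},{p,q},{q,r},{q,s},{q,t},{q,u},{p,q,u},{q,s,t}} U45={{p},{p,q},{p,t},{p,u},{q,r},{q,t},{p,q,u},{q,s,t}}
  U123={{q,s},{q,s,t}} U124={{p,t},{s,t},{q,s,t}} U125={{p,t},{q,s},{q,s,t}} U134={{q,t},{q,s,t}} U135={{q,s},{q,t},{q,s,t}} U145={{p,t},{q,t},{q,s,t}} U234={{p,q},{p,q,u},{q,s,t}} U235={{p,q},{q,s},{q,u},{p,q,u},{q,s,t}} U245={{p},{p,q},{p,t},{p,u},{p,q,u},{q,s,t}} U345={{p,q},{q,r},{q,t},{p,q,u},{q,s,t}}
  U1234={{q,s,t}} U1235={{q,s},{q,s,t}} U1245={{p,t},{q,s,t}} U1345={{q,t},{q,s,t}} U2345={{p,q},{p,q,u},{q,s,t}}
  U12345={{q,s,t}}
C dims 5,10,10,5; δ0: rk_F5 4; δ1: rk_F5 6; δ2: rk_F5 4
degree 0: 5−4−0 = 1 → Ȟ^0 ≅ Z/5
degree 1: 10−6−4 = 0 → Ȟ^1 ≅ 0
degree 2: 10−4−6 = 0 → Ȟ^2 ≅ 0

Ȟ^0 = Z/5,  Ȟ^1 = 0,  Ȟ^2 = 0


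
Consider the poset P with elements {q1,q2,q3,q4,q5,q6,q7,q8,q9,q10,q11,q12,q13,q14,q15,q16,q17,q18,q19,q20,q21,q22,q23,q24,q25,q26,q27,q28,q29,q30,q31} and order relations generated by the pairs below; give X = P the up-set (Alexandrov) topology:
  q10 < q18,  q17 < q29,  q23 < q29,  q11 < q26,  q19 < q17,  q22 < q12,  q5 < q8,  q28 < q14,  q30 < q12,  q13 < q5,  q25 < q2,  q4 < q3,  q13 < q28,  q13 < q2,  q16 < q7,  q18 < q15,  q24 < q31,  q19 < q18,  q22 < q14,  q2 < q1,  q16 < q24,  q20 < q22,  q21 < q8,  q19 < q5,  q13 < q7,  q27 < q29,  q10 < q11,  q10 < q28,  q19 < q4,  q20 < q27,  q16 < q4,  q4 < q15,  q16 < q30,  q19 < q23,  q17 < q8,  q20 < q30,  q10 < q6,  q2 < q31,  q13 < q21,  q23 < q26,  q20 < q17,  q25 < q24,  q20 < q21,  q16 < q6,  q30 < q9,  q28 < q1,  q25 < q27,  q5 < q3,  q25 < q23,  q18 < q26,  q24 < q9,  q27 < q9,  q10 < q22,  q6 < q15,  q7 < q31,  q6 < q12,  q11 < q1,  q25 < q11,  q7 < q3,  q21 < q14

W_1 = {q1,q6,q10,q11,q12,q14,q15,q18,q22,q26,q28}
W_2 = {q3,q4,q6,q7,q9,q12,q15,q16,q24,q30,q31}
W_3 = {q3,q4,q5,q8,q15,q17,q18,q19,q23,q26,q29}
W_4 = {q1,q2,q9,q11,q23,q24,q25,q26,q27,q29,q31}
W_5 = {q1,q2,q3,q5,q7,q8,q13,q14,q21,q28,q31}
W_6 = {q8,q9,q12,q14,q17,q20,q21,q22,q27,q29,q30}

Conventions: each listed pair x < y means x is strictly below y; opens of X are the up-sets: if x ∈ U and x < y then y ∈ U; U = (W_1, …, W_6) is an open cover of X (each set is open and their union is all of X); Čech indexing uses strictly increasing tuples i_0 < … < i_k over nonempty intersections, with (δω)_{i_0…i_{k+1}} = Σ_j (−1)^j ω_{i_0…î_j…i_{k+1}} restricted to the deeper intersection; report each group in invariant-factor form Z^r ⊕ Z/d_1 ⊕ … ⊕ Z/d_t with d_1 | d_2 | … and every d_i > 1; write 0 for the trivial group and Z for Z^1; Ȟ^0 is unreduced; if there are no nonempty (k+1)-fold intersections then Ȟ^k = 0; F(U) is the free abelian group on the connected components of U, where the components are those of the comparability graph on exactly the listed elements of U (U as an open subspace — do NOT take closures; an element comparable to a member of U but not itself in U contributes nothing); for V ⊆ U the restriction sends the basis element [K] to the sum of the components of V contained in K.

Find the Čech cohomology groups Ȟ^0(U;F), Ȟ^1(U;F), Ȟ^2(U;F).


nonempty overlaps:
  W12={q6,q12,q15} W13={q15,q18,q26} W14={q1,q11,q26} W15={q1,q14,q28} W16={q12,q14,q22} W23={q3,q4,q15} W24={q9,q24,q31} W25={q3,q7,q31} W26={q9,q12,q30} W34={q23,q26,q29} W35={q3,q5,q8} W36={q8,q17,q29} W45={q1,q2,q31} W46={q9,q27,q29} W56={q8,q14,q21}
  W123={q15} W126={q12} W134={q26} W145={q1} W156={q14} W235={q3} W245={q31} W246={q9} W346={q29} W356={q8}
components per intersection:
  W1: {q1,q6,q10,q11,q12,q14,q15,q18,q22,q26,q28}
  W2: {q3,q4,q6,q7,q9,q12,q15,q16,q24,q30,q31}
  W3: {q3,q4,q5,q8,q15,q17,q18,q19,q23,q26,q29}
  W4: {q1,q2,q9,q11,q23,q24,q25,q26,q27,q29,q31}
  W5: {q1,q2,q3,q5,q7,q8,q13,q14,q21,q28,q31}
  W6: {q8,q9,q12,q14,q17,q20,q21,q22,q27,q29,q30}
  W12: {q6,q12,q15}
  W13: {q15,q18,q26}
  W14: {q1,q11,q26}
  W15: {q1,q14,q28}
  W16: {q12,q14,q22}
  W23: {q3,q4,q15}
  W24: {q9,q24,q31}
  W25: {q3,q7,q31}
  W26: {q9,q12,q30}
  W34: {q23,q26,q29}
  W35: {q3,q5,q8}
  W36: {q8,q17,q29}
  W45: {q1,q2,q31}
  W46: {q9,q27,q29}
  W56: {q8,q14,q21}
  W123: {q15}
  W126: {q12}
  W134: {q26}
  W145: {q1}
  W156: {q14}
  W235: {q3}
  W245: {q31}
  W246: {q9}
  W346: {q29}
  W356: {q8}
C dims 6,15,10; δ0: rk 5, SNF 1^5; δ1: rk 10, SNF 1^9·2
degree 0: 6−5−0 = 1 → Ȟ^0 ≅ Z
degree 1: 15−10−5 = 0 → Ȟ^1 ≅ 0
degree 2: 10−0−10 = 0 plus torsion [2] → Ȟ^2 ≅ Z/2

Ȟ^0(U;F) ≅ Z,  Ȟ^1(U;F) ≅ 0,  Ȟ^2(U;F) ≅ Z/2


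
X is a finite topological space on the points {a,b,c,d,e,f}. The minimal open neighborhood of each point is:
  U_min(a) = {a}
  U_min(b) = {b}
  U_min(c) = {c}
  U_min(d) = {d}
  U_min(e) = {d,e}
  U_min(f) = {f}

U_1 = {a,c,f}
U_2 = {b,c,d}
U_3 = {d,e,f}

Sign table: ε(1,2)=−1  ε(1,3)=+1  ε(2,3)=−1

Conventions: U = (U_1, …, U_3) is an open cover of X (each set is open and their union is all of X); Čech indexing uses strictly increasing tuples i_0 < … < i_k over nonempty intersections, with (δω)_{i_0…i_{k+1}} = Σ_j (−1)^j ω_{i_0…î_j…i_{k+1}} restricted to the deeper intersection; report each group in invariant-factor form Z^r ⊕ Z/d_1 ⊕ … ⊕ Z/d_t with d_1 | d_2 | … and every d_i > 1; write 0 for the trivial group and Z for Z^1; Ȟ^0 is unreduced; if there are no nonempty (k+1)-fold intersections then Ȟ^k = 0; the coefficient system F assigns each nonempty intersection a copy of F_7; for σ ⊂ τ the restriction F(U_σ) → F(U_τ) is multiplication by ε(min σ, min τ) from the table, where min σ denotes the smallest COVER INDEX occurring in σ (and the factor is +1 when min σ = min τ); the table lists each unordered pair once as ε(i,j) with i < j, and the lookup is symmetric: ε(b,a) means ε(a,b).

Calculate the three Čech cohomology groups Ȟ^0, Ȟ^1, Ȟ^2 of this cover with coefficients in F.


Ȟ^0 = Z/7; Ȟ^1 = Z/7; Ȟ^2 = 0

intersection data:
  U12={c} U13={f} U23={d}
C dims 3,3; δ0: rk_F7 2
Ȟ^0 = (3 − 2) − 0 = 1, so Ȟ^0 ≅ Z/7
Ȟ^1 = (3 − 0) − 2 = 1, so Ȟ^1 ≅ Z/7
Ȟ^2 = (0 − 0) − 0 = 0, so Ȟ^2 ≅ 0


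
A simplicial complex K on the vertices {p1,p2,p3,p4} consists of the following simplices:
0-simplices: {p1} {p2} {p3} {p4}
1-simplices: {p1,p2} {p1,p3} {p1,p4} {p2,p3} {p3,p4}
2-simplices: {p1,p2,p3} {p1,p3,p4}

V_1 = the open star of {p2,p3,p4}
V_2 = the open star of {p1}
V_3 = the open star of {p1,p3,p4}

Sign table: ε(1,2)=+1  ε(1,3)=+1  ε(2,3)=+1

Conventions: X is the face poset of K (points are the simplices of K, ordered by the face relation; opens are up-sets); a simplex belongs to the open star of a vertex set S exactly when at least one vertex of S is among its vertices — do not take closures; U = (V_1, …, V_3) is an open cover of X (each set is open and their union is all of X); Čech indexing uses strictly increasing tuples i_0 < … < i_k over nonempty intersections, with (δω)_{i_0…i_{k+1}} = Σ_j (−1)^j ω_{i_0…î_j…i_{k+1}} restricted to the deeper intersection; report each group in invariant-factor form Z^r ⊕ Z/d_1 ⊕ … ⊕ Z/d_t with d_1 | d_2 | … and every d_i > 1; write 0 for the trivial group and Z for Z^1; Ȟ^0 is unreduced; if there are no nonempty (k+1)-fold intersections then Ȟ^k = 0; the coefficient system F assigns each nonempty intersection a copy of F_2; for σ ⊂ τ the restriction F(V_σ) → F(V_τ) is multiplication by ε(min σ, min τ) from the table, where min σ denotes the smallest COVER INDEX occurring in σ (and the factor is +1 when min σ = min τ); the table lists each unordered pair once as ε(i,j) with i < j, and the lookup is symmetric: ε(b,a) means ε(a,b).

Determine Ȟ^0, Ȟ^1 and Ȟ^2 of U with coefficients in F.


Ȟ^0 = Z/2; Ȟ^1 = 0; Ȟ^2 = 0

cover nerve:
  V1={{p2},{p3},{p4},{p1,p2},{p1,p3},{p1,p4},{p2,p3},{p3,p4},{p1,p2,p3},{p1,p3,p4}} V2={{p1},{p1,p2},{p1,p3},{p1,p4},{p1,p2,p3},{p1,p3,p4}} V3={{p1},{p3},{p4},{p1,p2},{p1,p3},{p1,p4},{p2,p3},{p3,p4},{p1,p2,p3},{p1,p3,p4}}
  V12={{p1,p2},{p1,p3},{p1,p4},{p1,p2,p3},{p1,p3,p4}} V13={{p3},{p4},{p1,p2},{p1,p3},{p1,p4},{p2,p3},{p3,p4},{p1,p2,p3},{p1,p3,p4}} V23={{p1},{p1,p2},{p1,p3},{p1,p4},{p1,p2,p3},{p1,p3,p4}}
  V123={{p1,p2},{p1,p3},{p1,p4},{p1,p2,p3},{p1,p3,p4}}
C dims 3,3,1; δ0: rk_F2 2; δ1: rk_F2 1
Ȟ^0: (3−2)−0=1 ⇒ Z/2
Ȟ^1: (3−1)−2=0 ⇒ 0
Ȟ^2: (1−0)−1=0 ⇒ 0


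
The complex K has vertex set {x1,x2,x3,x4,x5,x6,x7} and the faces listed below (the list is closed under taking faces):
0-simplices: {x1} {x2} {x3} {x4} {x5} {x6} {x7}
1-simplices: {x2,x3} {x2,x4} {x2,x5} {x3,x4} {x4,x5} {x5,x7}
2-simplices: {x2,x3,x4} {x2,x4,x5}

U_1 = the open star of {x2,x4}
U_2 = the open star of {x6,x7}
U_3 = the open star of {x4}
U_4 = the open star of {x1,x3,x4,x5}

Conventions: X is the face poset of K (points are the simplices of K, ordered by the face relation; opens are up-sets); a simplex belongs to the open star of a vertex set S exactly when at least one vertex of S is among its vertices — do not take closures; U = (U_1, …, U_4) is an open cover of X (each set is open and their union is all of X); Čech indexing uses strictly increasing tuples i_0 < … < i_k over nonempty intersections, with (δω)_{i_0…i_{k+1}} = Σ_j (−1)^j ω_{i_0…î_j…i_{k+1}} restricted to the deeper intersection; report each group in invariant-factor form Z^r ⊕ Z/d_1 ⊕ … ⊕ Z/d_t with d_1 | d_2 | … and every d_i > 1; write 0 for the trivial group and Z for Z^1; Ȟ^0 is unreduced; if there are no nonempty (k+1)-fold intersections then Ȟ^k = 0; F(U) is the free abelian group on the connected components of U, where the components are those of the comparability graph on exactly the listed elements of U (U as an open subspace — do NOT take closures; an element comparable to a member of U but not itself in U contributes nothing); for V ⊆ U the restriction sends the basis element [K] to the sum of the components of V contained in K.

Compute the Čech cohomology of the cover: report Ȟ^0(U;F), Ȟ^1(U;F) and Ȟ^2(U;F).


Ȟ^0(U;F) ≅ Z^3, Ȟ^1(U;F) ≅ 0, Ȟ^2(U;F) ≅ 0

nonempty overlaps:
  U1={{x2},{x4},{x2,x3},{x2,x4},{x2,x5},{x3,x4},{x4,x5},{x2,x3,x4},{x2,x4,x5}} U2={{x6},{x7},{x5,x7}} U3={{x4},{x2,x4},{x3,x4},{x4,x5},{x2,x3,x4},{x2,x4,x5}} U4={{x1},{x3},{x4},{x5},{x2,x3},{x2,x4},{x2,x5},{x3,x4},{x4,x5},{x5,x7},{x2,x3,x4},{x2,x4,x5}}
  U13={{x4},{x2,x4},{x3,x4},{x4,x5},{x2,x3,x4},{x2,x4,x5}} U14={{x4},{x2,x3},{x2,x4},{x2,x5},{x3,x4},{x4,x5},{x2,x3,x4},{x2,x4,x5}} U24={{x5,x7}} U34={{x4},{x2,x4},{x3,x4},{x4,x5},{x2,x3,x4},{x2,x4,x5}}
  U134={{x4},{x2,x4},{x3,x4},{x4,x5},{x2,x3,x4},{x2,x4,x5}}
components per intersection:
  U1: {{x2},{x4},{x2,x3},{x2,x4},{x2,x5},{x3,x4},{x4,x5},{x2,x3,x4},{x2,x4,x5}}
  U2: {{x6}} {{x7},{x5,x7}}
  U3: {{x4},{x2,x4},{x3,x4},{x4,x5},{x2,x3,x4},{x2,x4,x5}}
  U4: {{x1}} {{x3},{x4},{x5},{x2,x3},{x2,x4},{x2,x5},{x3,x4},{x4,x5},{x5,x7},{x2,x3,x4},{x2,x4,x5}}
  U13: {{x4},{x2,x4},{x3,x4},{x4,x5},{x2,x3,x4},{x2,x4,x5}}
  U14: {{x4},{x2,x3},{x2,x4},{x2,x5},{x3,x4},{x4,x5},{x2,x3,x4},{x2,x4,x5}}
  U24: {{x5,x7}}
  U34: {{x4},{x2,x4},{x3,x4},{x4,x5},{x2,x3,x4},{x2,x4,x5}}
  U134: {{x4},{x2,x4},{x3,x4},{x4,x5},{x2,x3,x4},{x2,x4,x5}}
C dims 6,4,1; δ0: rk 3, SNF 1^3; δ1: rk 1, SNF 1^1
degree 0: 6−3−0 = 3 → Ȟ^0 ≅ Z^3
degree 1: 4−1−3 = 0 → Ȟ^1 ≅ 0
degree 2: 1−0−1 = 0 → Ȟ^2 ≅ 0


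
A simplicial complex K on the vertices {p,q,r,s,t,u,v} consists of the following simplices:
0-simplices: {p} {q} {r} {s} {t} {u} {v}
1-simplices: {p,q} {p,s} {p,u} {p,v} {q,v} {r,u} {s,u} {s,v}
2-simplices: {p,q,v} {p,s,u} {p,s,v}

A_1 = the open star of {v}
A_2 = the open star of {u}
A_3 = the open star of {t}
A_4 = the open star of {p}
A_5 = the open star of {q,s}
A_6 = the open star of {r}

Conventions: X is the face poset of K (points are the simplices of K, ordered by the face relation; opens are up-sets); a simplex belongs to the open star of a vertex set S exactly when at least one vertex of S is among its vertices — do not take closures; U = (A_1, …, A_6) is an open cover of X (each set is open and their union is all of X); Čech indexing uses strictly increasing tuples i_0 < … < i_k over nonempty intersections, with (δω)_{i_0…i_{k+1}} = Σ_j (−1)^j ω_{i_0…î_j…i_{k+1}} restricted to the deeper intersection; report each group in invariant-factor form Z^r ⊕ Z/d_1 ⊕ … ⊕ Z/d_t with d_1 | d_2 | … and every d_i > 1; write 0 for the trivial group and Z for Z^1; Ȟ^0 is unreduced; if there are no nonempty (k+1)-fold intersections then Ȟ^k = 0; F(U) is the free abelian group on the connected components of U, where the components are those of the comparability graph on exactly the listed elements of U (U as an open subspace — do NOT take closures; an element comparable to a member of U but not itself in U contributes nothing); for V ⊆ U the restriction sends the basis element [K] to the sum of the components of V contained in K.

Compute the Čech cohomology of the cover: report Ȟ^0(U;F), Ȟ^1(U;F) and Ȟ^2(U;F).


Ȟ^0 = Z^2, Ȟ^1 = 0, Ȟ^2 = 0

nerve simplices:
  A1={{v},{p,v},{q,v},{s,v},{p,q,v},{p,s,v}} A2={{u},{p,u},{r,u},{s,u},{p,s,u}} A3={{t}} A4={{p},{p,q},{p,s},{p,u},{p,v},{p,q,v},{p,s,u},{p,s,v}} A5={{q},{s},{p,q},{p,s},{q,v},{s,u},{s,v},{p,q,v},{p,s,u},{p,s,v}} A6={{r},{r,u}}
  A14={{p,v},{p,q,v},{p,s,v}} A15={{q,v},{s,v},{p,q,v},{p,s,v}} A24={{p,u},{p,s,u}} A25={{s,u},{p,s,u}} A26={{r,u}} A45={{p,q},{p,s},{p,q,v},{p,s,u},{p,s,v}}
  A145={{p,q,v},{p,s,v}} A245={{p,s,u}}
components per intersection:
  A1: {{v},{p,v},{q,v},{s,v},{p,q,v},{p,s,v}}
  A2: {{u},{p,u},{r,u},{s,u},{p,s,u}}
  A3: {{t}}
  A4: {{p},{p,q},{p,s},{p,u},{p,v},{p,q,v},{p,s,u},{p,s,v}}
  A5: {{q},{p,q},{q,v},{p,q,v}} {{s},{p,s},{s,u},{s,v},{p,s,u},{p,s,v}}
  A6: {{r},{r,u}}
  A14: {{p,v},{p,q,v},{p,s,v}}
  A15: {{q,v},{p,q,v}} {{s,v},{p,s,v}}
  A24: {{p,u},{p,s,u}}
  A25: {{s,u},{p,s,u}}
  A26: {{r,u}}
  A45: {{p,q},{p,q,v}} {{p,s},{p,s,u},{p,s,v}}
  A145: {{p,q,v}} {{p,s,v}}
  A245: {{p,s,u}}
C dims 7,8,3; δ0: rk 5, SNF 1^5; δ1: rk 3, SNF 1^3
degree 0: 7−5−0 = 2 → Ȟ^0 ≅ Z^2
degree 1: 8−3−5 = 0 → Ȟ^1 ≅ 0
degree 2: 3−0−3 = 0 → Ȟ^2 ≅ 0


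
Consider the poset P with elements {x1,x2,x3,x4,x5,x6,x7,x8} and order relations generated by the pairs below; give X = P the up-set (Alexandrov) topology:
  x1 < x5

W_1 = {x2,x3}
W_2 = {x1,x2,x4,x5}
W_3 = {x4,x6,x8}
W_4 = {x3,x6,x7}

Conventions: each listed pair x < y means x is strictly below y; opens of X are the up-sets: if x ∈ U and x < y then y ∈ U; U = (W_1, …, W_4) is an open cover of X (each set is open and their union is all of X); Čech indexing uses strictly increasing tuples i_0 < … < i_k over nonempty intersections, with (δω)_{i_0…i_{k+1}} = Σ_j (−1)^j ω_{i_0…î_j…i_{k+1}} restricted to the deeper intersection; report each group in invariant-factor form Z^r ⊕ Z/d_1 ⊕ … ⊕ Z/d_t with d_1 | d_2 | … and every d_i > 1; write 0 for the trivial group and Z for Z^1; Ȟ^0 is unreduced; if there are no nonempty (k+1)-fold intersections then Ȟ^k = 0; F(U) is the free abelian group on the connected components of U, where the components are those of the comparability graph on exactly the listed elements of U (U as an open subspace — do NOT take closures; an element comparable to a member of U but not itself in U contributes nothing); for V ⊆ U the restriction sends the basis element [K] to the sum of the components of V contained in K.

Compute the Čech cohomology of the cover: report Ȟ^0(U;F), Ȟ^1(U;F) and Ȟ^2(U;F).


nonempty intersections:
  W12={x2} W14={x3} W23={x4} W34={x6}
components per intersection:
  W1: {x2} {x3}
  W2: {x1,x5} {x2} {x4}
  W3: {x4} {x6} {x8}
  W4: {x3} {x6} {x7}
  W12: {x2}
  W14: {x3}
  W23: {x4}
  W34: {x6}
C dims 11,4; δ0: rk 4, SNF 1^4
Ȟ^0: (11−4)−0=7 ⇒ Z^7
Ȟ^1: (4−0)−4=0 ⇒ 0
Ȟ^2: (0−0)−0=0 ⇒ 0

Ȟ^0 ≅ Z^7,  Ȟ^1 ≅ 0,  Ȟ^2 ≅ 0


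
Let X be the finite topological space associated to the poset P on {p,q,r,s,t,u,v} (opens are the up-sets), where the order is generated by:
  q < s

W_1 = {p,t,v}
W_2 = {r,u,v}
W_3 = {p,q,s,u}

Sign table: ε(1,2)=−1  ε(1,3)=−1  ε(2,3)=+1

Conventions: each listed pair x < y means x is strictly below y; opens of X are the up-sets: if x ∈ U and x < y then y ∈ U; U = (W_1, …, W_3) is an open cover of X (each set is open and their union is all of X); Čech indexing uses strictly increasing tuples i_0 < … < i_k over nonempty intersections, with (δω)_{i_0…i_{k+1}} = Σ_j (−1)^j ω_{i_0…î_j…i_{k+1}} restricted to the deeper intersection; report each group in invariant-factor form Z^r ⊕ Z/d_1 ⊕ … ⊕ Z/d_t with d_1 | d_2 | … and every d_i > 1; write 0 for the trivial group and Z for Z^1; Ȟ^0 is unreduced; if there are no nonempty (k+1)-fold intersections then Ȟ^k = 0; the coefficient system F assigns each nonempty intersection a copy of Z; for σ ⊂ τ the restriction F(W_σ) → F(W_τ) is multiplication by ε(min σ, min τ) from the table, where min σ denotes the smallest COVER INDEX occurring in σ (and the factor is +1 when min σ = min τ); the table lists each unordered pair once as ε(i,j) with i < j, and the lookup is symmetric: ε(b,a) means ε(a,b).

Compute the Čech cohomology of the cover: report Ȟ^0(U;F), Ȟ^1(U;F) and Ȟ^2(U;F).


nerve simplices:
  W12={v} W13={p} W23={u}
C dims 3,3; δ0: rk 2, SNF 1^2
degree 0: 3−2−0 = 1 → Ȟ^0 ≅ Z
degree 1: 3−0−2 = 1 → Ȟ^1 ≅ Z
degree 2: 0−0−0 = 0 → Ȟ^2 ≅ 0

Ȟ^0 = Z,  Ȟ^1 = Z,  Ȟ^2 = 0


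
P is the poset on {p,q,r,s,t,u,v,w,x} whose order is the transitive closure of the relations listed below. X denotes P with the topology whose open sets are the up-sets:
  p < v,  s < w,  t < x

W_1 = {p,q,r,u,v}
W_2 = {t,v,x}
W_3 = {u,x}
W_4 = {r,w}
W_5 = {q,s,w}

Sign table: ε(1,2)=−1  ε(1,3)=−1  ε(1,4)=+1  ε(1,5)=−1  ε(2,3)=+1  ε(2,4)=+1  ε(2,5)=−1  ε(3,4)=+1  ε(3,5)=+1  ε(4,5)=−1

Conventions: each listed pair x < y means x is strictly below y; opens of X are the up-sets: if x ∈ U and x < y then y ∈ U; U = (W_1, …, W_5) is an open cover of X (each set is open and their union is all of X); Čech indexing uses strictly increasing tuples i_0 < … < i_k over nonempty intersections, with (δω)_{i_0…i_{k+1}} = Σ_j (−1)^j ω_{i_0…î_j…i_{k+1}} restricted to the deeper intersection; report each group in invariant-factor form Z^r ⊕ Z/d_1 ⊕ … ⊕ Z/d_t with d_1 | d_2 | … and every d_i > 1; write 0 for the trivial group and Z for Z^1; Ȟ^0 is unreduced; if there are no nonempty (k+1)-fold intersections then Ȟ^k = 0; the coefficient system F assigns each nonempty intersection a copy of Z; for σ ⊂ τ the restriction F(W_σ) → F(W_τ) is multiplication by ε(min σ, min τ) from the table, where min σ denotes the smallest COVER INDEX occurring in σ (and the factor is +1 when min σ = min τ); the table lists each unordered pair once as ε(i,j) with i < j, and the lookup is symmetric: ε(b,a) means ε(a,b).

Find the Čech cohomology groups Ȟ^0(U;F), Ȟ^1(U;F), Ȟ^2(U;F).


Ȟ^0 ≅ Z, Ȟ^1 ≅ Z^2, Ȟ^2 ≅ 0

nerve simplices:
  W12={v} W13={u} W14={r} W15={q} W23={x} W45={w}
C dims 5,6; δ0: rk 4, SNF 1^4
degree 0: 5−4−0 = 1 → Ȟ^0 ≅ Z
degree 1: 6−0−4 = 2 → Ȟ^1 ≅ Z^2
degree 2: 0−0−0 = 0 → Ȟ^2 ≅ 0


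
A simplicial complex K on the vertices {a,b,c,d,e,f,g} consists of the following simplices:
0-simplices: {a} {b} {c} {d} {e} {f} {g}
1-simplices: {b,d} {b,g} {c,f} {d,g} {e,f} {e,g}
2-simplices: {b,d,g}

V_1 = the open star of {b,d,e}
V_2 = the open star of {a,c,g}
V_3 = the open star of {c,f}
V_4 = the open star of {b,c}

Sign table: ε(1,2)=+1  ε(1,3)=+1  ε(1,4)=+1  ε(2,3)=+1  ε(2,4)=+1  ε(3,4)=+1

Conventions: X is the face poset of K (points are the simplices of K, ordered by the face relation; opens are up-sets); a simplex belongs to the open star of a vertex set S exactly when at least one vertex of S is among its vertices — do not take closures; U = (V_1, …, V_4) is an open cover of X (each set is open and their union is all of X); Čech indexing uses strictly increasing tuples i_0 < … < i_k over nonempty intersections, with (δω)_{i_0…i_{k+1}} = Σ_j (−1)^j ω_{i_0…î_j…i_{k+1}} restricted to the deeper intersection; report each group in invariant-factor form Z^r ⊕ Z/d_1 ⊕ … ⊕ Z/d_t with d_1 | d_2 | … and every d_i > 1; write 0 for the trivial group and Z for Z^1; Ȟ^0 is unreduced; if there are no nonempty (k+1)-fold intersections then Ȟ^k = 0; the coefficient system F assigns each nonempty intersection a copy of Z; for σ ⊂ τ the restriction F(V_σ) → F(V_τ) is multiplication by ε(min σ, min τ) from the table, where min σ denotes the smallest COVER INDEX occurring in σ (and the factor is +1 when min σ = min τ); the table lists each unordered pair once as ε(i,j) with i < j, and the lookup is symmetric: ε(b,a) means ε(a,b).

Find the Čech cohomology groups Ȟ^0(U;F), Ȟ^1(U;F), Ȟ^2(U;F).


cover nerve:
  V1={{b},{d},{e},{b,d},{b,g},{d,g},{e,f},{e,g},{b,d,g}} V2={{a},{c},{g},{b,g},{c,f},{d,g},{e,g},{b,d,g}} V3={{c},{f},{c,f},{e,f}} V4={{b},{c},{b,d},{b,g},{c,f},{b,d,g}}
  V12={{b,g},{d,g},{e,g},{b,d,g}} V13={{e,f}} V14={{b},{b,d},{b,g},{b,d,g}} V23={{c},{c,f}} V24={{c},{b,g},{c,f},{b,d,g}} V34={{c},{c,f}}
  V124={{b,g},{b,d,g}} V234={{c},{c,f}}
C dims 4,6,2; δ0: rk 3, SNF 1^3; δ1: rk 2, SNF 1^2
Ȟ^0: (4−3)−0=1 ⇒ Z
Ȟ^1: (6−2)−3=1 ⇒ Z
Ȟ^2: (2−0)−2=0 ⇒ 0

Ȟ^0(U;F) ≅ Z, Ȟ^1(U;F) ≅ Z and Ȟ^2(U;F) ≅ 0


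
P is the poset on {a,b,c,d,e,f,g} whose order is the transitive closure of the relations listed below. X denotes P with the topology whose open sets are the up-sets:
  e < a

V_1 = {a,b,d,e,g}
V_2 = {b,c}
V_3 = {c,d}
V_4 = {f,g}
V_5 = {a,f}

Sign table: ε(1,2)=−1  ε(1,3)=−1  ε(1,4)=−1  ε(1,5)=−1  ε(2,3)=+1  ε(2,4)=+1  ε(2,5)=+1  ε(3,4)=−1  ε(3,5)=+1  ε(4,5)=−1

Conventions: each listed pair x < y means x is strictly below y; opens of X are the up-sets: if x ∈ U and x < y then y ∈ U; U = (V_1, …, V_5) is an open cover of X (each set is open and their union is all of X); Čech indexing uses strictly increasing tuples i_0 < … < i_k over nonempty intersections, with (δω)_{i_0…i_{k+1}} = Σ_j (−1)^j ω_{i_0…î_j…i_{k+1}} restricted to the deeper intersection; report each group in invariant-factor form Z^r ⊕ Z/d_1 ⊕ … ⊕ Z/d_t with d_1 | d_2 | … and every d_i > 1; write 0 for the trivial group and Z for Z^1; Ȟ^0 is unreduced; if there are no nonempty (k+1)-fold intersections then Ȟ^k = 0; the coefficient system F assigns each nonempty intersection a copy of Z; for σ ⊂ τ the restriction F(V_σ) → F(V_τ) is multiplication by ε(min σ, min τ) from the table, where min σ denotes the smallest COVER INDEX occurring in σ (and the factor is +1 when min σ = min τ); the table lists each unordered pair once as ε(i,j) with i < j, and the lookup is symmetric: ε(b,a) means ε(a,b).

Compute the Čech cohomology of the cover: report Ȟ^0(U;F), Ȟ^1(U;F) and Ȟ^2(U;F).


Ȟ^0 ≅ 0,  Ȟ^1 ≅ Z ⊕ Z/2,  Ȟ^2 ≅ 0

intersection data:
  V12={b} V13={d} V14={g} V15={a} V23={c} V45={f}
C dims 5,6; δ0: rk 5, SNF 1^4·2
Ȟ^0 = (5 − 5) − 0 = 0, so Ȟ^0 ≅ 0
Ȟ^1 = (6 − 0) − 5 = 1 plus torsion [2], so Ȟ^1 ≅ Z ⊕ Z/2
Ȟ^2 = (0 − 0) − 0 = 0, so Ȟ^2 ≅ 0


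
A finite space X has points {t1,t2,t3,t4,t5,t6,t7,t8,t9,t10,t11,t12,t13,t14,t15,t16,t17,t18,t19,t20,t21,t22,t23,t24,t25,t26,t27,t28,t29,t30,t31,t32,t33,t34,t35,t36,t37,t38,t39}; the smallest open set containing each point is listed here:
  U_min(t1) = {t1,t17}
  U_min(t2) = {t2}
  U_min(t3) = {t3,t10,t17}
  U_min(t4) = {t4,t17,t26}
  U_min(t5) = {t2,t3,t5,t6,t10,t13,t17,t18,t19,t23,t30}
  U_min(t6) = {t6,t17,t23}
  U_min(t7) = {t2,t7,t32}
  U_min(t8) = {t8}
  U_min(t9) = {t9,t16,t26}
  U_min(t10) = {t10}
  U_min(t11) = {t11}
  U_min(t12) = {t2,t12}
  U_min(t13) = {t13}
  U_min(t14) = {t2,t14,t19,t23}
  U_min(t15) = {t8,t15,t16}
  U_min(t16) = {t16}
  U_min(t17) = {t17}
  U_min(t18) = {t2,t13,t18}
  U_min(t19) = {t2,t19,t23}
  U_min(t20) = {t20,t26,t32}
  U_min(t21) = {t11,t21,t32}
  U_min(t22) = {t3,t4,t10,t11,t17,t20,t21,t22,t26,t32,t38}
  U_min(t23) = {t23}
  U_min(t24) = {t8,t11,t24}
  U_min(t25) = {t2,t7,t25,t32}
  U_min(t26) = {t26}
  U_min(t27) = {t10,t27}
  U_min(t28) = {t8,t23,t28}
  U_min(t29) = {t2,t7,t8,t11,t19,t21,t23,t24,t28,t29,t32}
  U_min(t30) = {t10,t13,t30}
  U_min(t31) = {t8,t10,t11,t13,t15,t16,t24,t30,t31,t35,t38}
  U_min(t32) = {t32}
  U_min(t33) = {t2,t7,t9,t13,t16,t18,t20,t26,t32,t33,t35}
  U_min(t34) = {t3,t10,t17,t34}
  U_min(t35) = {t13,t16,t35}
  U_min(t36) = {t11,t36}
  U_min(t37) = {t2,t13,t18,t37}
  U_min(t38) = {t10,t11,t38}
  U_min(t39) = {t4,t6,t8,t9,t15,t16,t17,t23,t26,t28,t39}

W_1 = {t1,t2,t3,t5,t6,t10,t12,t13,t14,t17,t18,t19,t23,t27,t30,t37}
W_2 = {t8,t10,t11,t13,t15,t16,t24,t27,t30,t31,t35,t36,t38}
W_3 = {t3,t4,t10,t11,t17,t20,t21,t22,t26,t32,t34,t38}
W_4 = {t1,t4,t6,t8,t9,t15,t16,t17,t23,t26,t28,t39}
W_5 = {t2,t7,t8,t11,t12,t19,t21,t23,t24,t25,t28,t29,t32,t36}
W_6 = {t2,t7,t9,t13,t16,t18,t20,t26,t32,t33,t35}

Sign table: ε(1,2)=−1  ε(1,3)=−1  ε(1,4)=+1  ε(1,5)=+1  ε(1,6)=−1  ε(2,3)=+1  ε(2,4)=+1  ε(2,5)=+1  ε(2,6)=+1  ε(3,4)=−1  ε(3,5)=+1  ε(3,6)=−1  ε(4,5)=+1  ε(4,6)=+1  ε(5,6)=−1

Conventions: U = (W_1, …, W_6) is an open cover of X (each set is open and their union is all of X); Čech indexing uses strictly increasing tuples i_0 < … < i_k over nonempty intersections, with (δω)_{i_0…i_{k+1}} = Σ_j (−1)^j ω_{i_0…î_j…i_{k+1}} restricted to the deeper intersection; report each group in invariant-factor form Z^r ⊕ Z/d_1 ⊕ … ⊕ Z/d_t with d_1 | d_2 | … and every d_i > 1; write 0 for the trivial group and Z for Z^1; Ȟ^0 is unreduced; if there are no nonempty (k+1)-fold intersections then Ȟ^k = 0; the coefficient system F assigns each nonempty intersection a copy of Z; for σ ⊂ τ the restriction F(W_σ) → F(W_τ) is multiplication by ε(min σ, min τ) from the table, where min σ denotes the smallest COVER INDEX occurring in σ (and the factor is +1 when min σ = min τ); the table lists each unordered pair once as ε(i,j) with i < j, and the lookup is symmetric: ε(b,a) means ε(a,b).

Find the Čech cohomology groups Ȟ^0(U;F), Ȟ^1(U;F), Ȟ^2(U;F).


nerve simplices:
  W12={t10,t13,t27,t30} W13={t3,t10,t17} W14={t1,t6,t17,t23} W15={t2,t12,t19,t23} W16={t2,t13,t18} W23={t10,t11,t38} W24={t8,t15,t16} W25={t8,t11,t24,t36} W26={t13,t16,t35} W34={t4,t17,t26} W35={t11,t21,t32} W36={t20,t26,t32} W45={t8,t23,t28} W46={t9,t16,t26} W56={t2,t7,t32}
  W123={t10} W126={t13} W134={t17} W145={t23} W156={t2} W235={t11} W245={t8} W246={t16} W346={t26} W356={t32}
C dims 6,15,10; δ0: rk 6, SNF 1^5·2; δ1: rk 9, SNF 1^9
degree 0: 6−6−0 = 0 → Ȟ^0 ≅ 0
degree 1: 15−9−6 = 0 plus torsion [2] → Ȟ^1 ≅ Z/2
degree 2: 10−0−9 = 1 → Ȟ^2 ≅ Z

Ȟ^0 = 0,  Ȟ^1 = Z/2,  Ȟ^2 = Z
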